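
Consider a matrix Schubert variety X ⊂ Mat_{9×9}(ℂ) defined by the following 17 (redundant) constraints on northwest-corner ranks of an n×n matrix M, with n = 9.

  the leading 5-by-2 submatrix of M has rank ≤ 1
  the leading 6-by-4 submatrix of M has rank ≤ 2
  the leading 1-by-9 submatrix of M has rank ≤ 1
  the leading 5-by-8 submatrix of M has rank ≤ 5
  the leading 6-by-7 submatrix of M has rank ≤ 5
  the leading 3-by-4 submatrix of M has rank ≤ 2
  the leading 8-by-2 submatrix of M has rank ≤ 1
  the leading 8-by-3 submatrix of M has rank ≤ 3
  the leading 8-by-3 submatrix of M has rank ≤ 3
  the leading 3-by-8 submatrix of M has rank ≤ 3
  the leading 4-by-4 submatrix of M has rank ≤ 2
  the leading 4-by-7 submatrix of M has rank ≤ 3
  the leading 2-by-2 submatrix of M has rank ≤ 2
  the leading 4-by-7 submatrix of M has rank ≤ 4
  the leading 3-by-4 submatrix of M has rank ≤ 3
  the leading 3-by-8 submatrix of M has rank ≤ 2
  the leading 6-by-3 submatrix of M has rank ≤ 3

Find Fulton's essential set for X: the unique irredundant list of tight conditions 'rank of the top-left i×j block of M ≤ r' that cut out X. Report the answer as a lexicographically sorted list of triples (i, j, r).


Propagating the 17 rank bounds to every northwest block:

  1 | 1 | 1 | 1 | 1 | 1 | 1 | 1 | 1
  1 | 1 | 2 | 2 | 2 | 2 | 2 | 2 | 2
  1 | 1 | 2 | 2 | 2 | 2 | 2 | 2 | 3
  1 | 1 | 2 | 2 | 3 | 3 | 3 | 3 | 4
  1 | 1 | 2 | 2 | 3 | 4 | 4 | 4 | 5
  1 | 1 | 2 | 2 | 3 | 4 | 5 | 5 | 6
  1 | 1 | 2 | 3 | 4 | 5 | 6 | 6 | 7
  1 | 1 | 2 | 3 | 4 | 5 | 6 | 7 | 8
  1 | 2 | 3 | 4 | 5 | 6 | 7 | 8 | 9

the unique w with this rank table is (1, 3, 9, 5, 6, 7, 4, 8, 2).

|D(w)|=15, |Ess(w)|=3:

[(3, 8, 2), (6, 4, 2), (8, 2, 1)]


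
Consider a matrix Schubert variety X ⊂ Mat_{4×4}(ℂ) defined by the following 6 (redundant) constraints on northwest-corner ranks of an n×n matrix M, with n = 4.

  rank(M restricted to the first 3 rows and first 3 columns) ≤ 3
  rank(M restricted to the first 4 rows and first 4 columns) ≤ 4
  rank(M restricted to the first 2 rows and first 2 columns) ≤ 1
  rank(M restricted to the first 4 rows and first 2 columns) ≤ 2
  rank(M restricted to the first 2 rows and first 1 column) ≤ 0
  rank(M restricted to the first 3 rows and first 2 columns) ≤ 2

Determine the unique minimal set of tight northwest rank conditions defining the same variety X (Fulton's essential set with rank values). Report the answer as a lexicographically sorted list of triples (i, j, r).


Recovering R(i,j) via the rank-extension bound from the 6 conditions:

  R[1]: 0, 1, 1, 1
  R[2]: 0, 1, 2, 2
  R[3]: 1, 2, 3, 3
  R[4]: 1, 2, 3, 4

the unique w with this rank table is (2, 3, 1, 4).

D(w) has 2 cells with 1 SE-corner; essential set:

[(2, 1, 0)]


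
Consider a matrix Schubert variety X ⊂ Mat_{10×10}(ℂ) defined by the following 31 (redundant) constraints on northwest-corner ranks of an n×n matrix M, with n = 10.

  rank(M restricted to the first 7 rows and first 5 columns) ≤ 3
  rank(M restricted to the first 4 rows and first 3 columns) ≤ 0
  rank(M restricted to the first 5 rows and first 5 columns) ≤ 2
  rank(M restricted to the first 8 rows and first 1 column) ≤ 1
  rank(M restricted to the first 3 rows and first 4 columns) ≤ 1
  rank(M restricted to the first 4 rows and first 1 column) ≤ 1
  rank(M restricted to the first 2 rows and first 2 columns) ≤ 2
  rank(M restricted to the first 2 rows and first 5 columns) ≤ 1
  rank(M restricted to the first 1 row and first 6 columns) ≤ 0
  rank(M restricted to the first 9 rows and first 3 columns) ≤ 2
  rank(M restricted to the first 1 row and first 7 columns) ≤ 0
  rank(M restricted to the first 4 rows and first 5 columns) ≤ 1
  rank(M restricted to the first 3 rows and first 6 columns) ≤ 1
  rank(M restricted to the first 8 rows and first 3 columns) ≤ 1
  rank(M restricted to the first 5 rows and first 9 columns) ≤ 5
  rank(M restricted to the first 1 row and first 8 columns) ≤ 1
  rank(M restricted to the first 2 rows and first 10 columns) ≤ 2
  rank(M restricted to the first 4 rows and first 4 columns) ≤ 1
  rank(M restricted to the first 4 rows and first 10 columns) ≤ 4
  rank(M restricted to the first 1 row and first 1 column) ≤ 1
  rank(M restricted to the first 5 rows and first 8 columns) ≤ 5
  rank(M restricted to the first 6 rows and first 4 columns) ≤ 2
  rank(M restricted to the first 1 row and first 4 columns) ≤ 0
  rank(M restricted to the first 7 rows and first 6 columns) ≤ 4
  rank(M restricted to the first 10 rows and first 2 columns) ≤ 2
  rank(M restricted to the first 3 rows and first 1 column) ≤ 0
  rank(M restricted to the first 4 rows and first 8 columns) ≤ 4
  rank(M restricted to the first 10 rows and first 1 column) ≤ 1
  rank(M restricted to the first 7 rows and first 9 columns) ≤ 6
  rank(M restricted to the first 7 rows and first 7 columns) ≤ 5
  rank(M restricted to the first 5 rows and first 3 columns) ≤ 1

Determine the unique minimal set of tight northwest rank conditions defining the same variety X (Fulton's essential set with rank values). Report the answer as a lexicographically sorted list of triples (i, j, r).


Rank table r_w(10×10) implied by the 31 constraints:

  0  0  0  0  0  0  0  1  1  1
  0  0  0  1  1  1  1  2  2  2
  0  0  0  1  1  1  2  3  3  3
  0  0  0  1  1  2  3  4  4  4
  1  1  1  2  2  3  4  5  5  5
  1  1  1  2  3  4  5  6  6  6
  1  1  1  2  3  4  5  6  6  7
  1  1  1  2  3  4  5  6  7  8
  1  2  2  3  4  5  6  7  8  9
  1  2  3  4  5  6  7  8  9  10

second differences of R give the permutation w = (8, 4, 7, 6, 1, 5, 10, 9, 2, 3).

6 SE-corners of the 26-cell Rothe diagram give Ess(w):

[(1, 7, 0), (3, 6, 1), (4, 3, 0), (4, 5, 1), (7, 9, 6), (8, 3, 1)]


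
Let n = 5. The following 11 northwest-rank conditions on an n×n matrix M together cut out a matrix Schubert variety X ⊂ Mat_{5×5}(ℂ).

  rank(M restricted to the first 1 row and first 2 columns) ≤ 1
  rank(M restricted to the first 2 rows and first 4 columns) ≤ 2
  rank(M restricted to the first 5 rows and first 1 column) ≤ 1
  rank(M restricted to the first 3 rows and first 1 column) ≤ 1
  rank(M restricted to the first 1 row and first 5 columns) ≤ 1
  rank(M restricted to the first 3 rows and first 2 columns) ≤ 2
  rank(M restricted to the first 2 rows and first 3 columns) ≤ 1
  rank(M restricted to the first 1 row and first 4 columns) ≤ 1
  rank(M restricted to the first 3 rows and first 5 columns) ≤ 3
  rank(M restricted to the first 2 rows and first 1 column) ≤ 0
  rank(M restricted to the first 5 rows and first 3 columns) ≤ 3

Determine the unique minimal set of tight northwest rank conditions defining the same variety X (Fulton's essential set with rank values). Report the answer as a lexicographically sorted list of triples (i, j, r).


Rank table r_w(5×5) implied by the 11 constraints:

  0 | 1 | 1 | 1 | 1
  0 | 1 | 1 | 2 | 2
  1 | 2 | 2 | 3 | 3
  1 | 2 | 3 | 4 | 4
  1 | 2 | 3 | 4 | 5

reading off 1-entries of Δ²R: w = (2, 4, 1, 3, 5).

D(w) has 3 cells with 2 SE-corners; essential set:

[(2, 1, 0), (2, 3, 1)]


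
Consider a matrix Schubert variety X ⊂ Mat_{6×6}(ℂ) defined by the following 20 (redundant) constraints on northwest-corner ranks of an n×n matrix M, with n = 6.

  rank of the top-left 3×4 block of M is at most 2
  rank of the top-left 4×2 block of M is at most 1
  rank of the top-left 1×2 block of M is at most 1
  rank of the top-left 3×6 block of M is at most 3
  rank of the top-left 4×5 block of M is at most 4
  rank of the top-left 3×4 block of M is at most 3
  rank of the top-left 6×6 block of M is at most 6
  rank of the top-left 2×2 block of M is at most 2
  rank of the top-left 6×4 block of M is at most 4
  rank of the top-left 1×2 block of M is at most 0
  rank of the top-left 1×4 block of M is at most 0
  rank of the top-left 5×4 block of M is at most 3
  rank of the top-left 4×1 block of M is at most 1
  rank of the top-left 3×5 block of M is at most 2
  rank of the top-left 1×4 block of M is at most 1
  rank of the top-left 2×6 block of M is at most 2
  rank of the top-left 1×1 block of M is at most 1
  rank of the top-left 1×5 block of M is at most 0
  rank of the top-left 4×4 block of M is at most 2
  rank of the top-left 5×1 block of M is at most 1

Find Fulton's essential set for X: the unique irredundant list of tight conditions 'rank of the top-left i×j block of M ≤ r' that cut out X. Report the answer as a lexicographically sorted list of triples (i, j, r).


The tightest implied rank at each (i,j), from the 20 conditions:

  i=1: 0  0  0  0  0  1
  i=2: 1  1  1  1  1  2
  i=3: 1  1  2  2  2  3
  i=4: 1  1  2  2  3  4
  i=5: 1  2  3  3  4  5
  i=6: 1  2  3  4  5  6

giving w = (6, 1, 3, 5, 2, 4) via Δ²R.

3 SE-corners of the 8-cell Rothe diagram give Ess(w):

[(1, 5, 0), (4, 2, 1), (4, 4, 2)]


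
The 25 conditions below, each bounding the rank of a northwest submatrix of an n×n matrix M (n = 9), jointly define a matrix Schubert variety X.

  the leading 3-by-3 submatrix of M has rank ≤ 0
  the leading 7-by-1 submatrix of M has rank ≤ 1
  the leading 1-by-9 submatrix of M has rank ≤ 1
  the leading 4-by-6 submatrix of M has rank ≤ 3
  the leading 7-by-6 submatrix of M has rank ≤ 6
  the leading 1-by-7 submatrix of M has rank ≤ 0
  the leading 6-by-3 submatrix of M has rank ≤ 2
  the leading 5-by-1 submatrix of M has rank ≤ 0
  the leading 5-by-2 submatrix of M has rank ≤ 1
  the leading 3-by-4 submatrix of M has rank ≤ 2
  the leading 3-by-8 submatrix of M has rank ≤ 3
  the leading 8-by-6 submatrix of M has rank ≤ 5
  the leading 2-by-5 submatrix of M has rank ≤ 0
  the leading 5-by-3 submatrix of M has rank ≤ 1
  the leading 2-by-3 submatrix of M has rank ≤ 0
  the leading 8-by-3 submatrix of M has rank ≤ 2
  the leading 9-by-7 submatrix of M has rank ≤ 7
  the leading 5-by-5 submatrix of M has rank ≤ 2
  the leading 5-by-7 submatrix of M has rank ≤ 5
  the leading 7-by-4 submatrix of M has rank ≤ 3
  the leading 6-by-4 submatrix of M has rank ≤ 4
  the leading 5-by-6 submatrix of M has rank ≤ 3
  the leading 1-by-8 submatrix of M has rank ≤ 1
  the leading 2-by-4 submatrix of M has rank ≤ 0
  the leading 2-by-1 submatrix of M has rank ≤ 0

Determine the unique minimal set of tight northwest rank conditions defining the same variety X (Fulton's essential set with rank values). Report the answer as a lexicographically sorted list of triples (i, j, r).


Computing R[i][j] = min implied NW-rank bound (n=9, 25 conditions):

  0  0  0  0  0  0  0  1  1
  0  0  0  0  0  1  1  2  2
  0  0  0  1  1  2  2  3  3
  0  1  1  2  2  3  3  4  4
  0  1  1  2  2  3  4  5  5
  1  2  2  3  3  4  5  6  6
  1  2  2  3  4  5  6  7  7
  1  2  2  3  4  5  6  7  8
  1  2  3  4  5  6  7  8  9

so w = (8, 6, 4, 2, 7, 1, 5, 9, 3).

Fulton essential set (7 of the 21 Rothe cells):

[(1, 7, 0), (2, 5, 0), (3, 3, 0), (5, 1, 0), (5, 3, 1), (5, 5, 2), (8, 3, 2)]


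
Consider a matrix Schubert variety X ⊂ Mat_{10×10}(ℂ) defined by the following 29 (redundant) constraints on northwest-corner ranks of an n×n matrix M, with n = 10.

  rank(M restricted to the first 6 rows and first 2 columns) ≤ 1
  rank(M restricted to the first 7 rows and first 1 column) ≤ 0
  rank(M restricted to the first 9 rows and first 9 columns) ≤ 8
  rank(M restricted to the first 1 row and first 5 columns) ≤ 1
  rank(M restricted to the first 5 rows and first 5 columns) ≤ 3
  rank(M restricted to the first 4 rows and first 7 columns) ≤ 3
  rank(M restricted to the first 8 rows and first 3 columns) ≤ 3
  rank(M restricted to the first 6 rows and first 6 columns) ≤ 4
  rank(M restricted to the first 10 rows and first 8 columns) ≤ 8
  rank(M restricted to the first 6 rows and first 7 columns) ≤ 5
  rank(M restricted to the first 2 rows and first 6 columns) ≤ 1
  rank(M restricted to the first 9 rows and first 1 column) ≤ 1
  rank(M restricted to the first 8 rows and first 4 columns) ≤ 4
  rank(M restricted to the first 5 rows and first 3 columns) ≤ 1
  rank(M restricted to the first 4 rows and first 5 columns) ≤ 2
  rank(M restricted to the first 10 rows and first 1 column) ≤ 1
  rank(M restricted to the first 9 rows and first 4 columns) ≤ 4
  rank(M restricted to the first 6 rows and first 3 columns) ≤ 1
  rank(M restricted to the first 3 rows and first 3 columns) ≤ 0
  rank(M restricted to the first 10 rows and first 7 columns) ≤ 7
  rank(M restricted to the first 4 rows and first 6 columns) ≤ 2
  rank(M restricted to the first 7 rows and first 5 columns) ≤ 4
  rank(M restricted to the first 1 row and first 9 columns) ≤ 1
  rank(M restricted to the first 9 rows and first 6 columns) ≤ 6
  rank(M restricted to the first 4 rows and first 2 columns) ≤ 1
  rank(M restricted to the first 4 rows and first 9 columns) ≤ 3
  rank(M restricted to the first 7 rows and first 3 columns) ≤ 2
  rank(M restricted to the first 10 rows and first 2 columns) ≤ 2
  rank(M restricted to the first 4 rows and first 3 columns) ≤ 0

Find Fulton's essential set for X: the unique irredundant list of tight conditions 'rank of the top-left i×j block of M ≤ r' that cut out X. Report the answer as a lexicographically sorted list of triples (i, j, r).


The tightest implied rank at each (i,j), from the 29 conditions:

  0 | 0 | 0 | 1 | 1 | 1 | 1 | 1 | 1 | 1
  0 | 0 | 0 | 1 | 1 | 1 | 2 | 2 | 2 | 2
  0 | 0 | 0 | 1 | 2 | 2 | 3 | 3 | 3 | 3
  0 | 0 | 0 | 1 | 2 | 2 | 3 | 3 | 3 | 4
  0 | 1 | 1 | 2 | 3 | 3 | 4 | 4 | 4 | 5
  0 | 1 | 1 | 2 | 3 | 4 | 5 | 5 | 5 | 6
  0 | 1 | 2 | 3 | 4 | 5 | 6 | 6 | 6 | 7
  1 | 2 | 3 | 4 | 5 | 6 | 7 | 7 | 7 | 8
  1 | 2 | 3 | 4 | 5 | 6 | 7 | 8 | 8 | 9
  1 | 2 | 3 | 4 | 5 | 6 | 7 | 8 | 9 | 10

second differences of R give the permutation w = (4, 7, 5, 10, 2, 6, 3, 1, 8, 9).

ℓ(w)=21; the 6 essential cells (i,j,r):

[(2, 6, 1), (4, 3, 0), (4, 6, 2), (4, 9, 3), (6, 3, 1), (7, 1, 0)]


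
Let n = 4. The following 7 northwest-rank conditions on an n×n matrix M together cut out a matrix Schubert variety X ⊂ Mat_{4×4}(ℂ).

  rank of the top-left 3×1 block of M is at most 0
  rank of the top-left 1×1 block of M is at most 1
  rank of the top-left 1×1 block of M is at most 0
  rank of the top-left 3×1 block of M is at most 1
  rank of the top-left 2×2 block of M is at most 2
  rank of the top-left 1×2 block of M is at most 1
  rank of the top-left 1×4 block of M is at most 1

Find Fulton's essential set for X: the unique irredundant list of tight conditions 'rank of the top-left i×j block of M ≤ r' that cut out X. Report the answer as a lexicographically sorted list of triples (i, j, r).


The tightest implied rank at each (i,j), from the 7 conditions:

  row 1: 0, 1, 1, 1
  row 2: 0, 1, 2, 2
  row 3: 0, 1, 2, 3
  row 4: 1, 2, 3, 4

so w = (2, 3, 4, 1).

1 SE-corner of the 3-cell Rothe diagram gives Ess(w):

[(3, 1, 0)]


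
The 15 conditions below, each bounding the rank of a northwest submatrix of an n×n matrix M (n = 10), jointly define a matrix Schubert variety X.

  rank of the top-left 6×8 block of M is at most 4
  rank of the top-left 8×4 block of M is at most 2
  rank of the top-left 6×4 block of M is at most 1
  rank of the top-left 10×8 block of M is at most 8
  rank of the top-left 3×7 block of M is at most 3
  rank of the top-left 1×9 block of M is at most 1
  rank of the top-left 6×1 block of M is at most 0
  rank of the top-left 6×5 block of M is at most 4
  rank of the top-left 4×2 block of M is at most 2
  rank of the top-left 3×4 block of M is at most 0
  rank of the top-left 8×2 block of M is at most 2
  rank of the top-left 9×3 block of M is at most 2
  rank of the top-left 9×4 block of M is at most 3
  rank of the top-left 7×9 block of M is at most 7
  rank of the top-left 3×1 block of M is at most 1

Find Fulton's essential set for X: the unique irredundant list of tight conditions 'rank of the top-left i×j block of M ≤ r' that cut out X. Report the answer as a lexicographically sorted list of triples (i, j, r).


The tightest implied rank at each (i,j), from the 15 conditions:

  0, 0, 0, 0, 1, 1, 1, 1, 1, 1
  0, 0, 0, 0, 1, 2, 2, 2, 2, 2
  0, 0, 0, 0, 1, 2, 3, 3, 3, 3
  0, 1, 1, 1, 2, 3, 4, 4, 4, 4
  0, 1, 1, 1, 2, 3, 4, 4, 5, 5
  0, 1, 1, 1, 2, 3, 4, 4, 5, 6
  1, 2, 2, 2, 3, 4, 5, 5, 6, 7
  1, 2, 2, 2, 3, 4, 5, 6, 7, 8
  1, 2, 2, 3, 4, 5, 6, 7, 8, 9
  1, 2, 3, 4, 5, 6, 7, 8, 9, 10

so w = (5, 6, 7, 2, 9, 10, 1, 8, 4, 3).

D(w) has 24 cells with 6 SE-corners; essential set:

[(3, 4, 0), (6, 1, 0), (6, 4, 1), (6, 8, 4), (8, 4, 2), (9, 3, 2)]


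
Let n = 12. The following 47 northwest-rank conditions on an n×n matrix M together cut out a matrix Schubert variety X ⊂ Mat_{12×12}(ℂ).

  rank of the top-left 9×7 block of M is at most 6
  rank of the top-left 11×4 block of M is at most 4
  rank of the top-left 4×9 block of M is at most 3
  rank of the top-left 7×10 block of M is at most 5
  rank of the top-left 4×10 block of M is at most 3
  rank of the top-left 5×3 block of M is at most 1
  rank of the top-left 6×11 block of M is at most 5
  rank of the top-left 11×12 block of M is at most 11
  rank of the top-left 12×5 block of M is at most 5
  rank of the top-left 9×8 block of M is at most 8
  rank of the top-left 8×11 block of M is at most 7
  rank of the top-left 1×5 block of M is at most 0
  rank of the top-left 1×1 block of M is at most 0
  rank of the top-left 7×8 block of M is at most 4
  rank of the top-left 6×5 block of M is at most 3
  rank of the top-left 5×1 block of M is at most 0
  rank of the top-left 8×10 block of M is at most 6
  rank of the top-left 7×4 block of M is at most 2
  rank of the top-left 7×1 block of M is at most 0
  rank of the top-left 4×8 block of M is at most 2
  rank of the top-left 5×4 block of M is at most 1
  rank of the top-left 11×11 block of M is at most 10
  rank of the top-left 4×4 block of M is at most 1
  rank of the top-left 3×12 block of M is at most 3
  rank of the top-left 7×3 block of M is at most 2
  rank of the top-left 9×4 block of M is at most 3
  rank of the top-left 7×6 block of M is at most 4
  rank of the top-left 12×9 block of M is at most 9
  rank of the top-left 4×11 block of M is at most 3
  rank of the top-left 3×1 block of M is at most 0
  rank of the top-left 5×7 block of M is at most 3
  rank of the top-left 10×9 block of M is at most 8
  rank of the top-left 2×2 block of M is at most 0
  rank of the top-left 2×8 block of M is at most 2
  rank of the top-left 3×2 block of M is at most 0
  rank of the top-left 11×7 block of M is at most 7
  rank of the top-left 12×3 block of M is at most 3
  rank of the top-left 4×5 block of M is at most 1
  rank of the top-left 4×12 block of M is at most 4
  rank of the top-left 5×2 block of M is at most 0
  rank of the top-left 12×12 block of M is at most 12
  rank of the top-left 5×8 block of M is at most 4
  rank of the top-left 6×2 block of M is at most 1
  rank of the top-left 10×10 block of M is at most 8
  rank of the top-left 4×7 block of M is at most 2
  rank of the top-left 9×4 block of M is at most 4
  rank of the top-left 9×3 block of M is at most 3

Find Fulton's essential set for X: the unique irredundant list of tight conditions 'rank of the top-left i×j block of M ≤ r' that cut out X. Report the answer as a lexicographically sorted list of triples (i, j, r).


Reconstructing r_w from the 47 given conditions:

  i=1: 0  0  0  0  0  1  1  1  1  1  1  1
  i=2: 0  0  1  1  1  2  2  2  2  2  2  2
  i=3: 0  0  1  1  1  2  2  2  3  3  3  3
  i=4: 0  0  1  1  1  2  2  2  3  3  3  4
  i=5: 0  0  1  1  2  3  3  3  4  4  4  5
  i=6: 0  1  2  2  3  4  4  4  5  5  5  6
  i=7: 0  1  2  2  3  4  4  4  5  5  6  7
  i=8: 1  2  3  3  4  5  5  5  6  6  7  8
  i=9: 1  2  3  3  4  5  6  6  7  7  8  9
  i=10: 1  2  3  4  5  6  7  7  8  8  9  10
  i=11: 1  2  3  4  5  6  7  8  9  9  10  11
  i=12: 1  2  3  4  5  6  7  8  9  10  11  12

the unique w with this rank table is (6, 3, 9, 12, 5, 2, 11, 1, 7, 4, 8, 10).

Rothe diagram D(w) (31 cells), 11 SE-corners (essential conditions):

[(1, 5, 0), (4, 5, 1), (4, 8, 2), (4, 11, 3), (5, 2, 0), (5, 4, 1), (7, 1, 0), (7, 4, 2), (7, 8, 4), (7, 10, 5), (9, 4, 3)]


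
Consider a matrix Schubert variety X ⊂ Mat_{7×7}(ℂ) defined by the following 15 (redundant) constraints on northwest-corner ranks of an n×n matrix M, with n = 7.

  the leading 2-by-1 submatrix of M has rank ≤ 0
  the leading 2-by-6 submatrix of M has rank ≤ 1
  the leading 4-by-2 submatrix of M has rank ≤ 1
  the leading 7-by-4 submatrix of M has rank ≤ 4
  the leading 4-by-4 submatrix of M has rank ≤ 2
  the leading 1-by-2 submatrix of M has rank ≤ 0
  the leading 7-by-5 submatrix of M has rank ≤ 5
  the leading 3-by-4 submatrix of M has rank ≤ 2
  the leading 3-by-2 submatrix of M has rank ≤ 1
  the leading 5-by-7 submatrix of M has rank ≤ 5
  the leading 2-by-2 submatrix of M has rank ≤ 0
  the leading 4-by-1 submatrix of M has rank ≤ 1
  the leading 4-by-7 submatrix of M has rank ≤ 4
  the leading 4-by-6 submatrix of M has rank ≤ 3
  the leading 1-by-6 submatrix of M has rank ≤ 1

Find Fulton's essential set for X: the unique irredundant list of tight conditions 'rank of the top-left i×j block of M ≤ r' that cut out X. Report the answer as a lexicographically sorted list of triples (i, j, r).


Computing R[i][j] = min implied NW-rank bound (n=7, 15 conditions):

  0  0  1  1  1  1  1
  0  0  1  1  1  1  2
  1  1  2  2  2  2  3
  1  1  2  2  3  3  4
  1  2  3  3  4  4  5
  1  2  3  4  5  5  6
  1  2  3  4  5  6  7

second differences of R give the permutation w = (3, 7, 1, 5, 2, 4, 6).

|D(w)|=9, |Ess(w)|=4:

[(2, 2, 0), (2, 6, 1), (4, 2, 1), (4, 4, 2)]


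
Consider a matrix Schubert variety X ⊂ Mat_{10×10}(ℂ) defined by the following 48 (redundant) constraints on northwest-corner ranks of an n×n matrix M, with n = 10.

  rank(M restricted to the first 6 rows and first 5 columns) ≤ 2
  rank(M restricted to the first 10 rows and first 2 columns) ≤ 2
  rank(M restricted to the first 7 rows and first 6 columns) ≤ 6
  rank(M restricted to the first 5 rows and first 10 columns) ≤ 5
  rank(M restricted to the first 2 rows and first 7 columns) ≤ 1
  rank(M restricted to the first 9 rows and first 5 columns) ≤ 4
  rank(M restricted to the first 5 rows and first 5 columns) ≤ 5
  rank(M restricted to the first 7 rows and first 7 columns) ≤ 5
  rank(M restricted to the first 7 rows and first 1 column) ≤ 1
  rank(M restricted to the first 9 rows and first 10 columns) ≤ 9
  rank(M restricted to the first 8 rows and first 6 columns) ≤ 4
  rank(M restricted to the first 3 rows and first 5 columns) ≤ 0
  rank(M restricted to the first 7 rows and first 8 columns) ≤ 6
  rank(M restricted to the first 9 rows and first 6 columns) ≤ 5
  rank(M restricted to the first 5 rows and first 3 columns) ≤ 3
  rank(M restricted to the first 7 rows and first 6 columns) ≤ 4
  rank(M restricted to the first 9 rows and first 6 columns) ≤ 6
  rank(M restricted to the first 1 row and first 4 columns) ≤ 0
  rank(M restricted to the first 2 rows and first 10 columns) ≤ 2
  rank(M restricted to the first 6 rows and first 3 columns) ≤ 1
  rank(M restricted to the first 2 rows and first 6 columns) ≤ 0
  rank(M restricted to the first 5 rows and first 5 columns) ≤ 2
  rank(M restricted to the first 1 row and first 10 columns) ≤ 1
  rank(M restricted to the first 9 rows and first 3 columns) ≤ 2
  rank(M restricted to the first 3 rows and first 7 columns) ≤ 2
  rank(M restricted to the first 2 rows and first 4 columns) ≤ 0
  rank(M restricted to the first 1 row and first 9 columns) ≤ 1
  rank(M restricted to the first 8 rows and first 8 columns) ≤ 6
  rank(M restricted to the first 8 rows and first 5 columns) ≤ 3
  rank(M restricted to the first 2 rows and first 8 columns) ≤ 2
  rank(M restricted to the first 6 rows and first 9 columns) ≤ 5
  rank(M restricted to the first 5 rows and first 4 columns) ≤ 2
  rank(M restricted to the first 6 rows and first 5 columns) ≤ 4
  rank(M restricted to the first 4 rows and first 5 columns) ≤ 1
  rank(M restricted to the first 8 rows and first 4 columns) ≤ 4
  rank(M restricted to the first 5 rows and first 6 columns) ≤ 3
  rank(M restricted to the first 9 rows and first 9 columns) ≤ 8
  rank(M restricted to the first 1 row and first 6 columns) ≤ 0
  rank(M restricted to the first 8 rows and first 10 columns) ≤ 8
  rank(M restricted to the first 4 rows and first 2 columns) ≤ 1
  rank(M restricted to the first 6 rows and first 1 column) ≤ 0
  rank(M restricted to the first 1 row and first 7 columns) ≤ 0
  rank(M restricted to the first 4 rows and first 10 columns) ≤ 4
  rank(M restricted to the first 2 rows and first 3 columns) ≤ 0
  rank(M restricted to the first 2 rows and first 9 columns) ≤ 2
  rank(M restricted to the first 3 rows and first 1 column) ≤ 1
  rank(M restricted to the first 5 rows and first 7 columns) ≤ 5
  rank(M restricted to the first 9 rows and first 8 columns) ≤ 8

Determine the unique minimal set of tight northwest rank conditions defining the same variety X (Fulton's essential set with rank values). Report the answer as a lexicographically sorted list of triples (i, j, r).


The tightest implied rank at each (i,j), from the 48 conditions:

  i=1: 0, 0, 0, 0, 0, 0, 0, 1, 1, 1
  i=2: 0, 0, 0, 0, 0, 0, 1, 2, 2, 2
  i=3: 0, 0, 0, 0, 0, 1, 2, 3, 3, 3
  i=4: 0, 1, 1, 1, 1, 2, 3, 4, 4, 4
  i=5: 0, 1, 1, 2, 2, 3, 4, 5, 5, 5
  i=6: 0, 1, 1, 2, 2, 3, 4, 5, 5, 6
  i=7: 1, 2, 2, 3, 3, 4, 5, 6, 6, 7
  i=8: 1, 2, 2, 3, 3, 4, 5, 6, 7, 8
  i=9: 1, 2, 2, 3, 4, 5, 6, 7, 8, 9
  i=10: 1, 2, 3, 4, 5, 6, 7, 8, 9, 10

hence w(1..10) = (8, 7, 6, 2, 4, 10, 1, 9, 5, 3).

Fulton essential set (9 of the 28 Rothe cells):

[(1, 7, 0), (2, 6, 0), (3, 5, 0), (6, 1, 0), (6, 3, 1), (6, 5, 2), (6, 9, 5), (8, 5, 3), (9, 3, 2)]


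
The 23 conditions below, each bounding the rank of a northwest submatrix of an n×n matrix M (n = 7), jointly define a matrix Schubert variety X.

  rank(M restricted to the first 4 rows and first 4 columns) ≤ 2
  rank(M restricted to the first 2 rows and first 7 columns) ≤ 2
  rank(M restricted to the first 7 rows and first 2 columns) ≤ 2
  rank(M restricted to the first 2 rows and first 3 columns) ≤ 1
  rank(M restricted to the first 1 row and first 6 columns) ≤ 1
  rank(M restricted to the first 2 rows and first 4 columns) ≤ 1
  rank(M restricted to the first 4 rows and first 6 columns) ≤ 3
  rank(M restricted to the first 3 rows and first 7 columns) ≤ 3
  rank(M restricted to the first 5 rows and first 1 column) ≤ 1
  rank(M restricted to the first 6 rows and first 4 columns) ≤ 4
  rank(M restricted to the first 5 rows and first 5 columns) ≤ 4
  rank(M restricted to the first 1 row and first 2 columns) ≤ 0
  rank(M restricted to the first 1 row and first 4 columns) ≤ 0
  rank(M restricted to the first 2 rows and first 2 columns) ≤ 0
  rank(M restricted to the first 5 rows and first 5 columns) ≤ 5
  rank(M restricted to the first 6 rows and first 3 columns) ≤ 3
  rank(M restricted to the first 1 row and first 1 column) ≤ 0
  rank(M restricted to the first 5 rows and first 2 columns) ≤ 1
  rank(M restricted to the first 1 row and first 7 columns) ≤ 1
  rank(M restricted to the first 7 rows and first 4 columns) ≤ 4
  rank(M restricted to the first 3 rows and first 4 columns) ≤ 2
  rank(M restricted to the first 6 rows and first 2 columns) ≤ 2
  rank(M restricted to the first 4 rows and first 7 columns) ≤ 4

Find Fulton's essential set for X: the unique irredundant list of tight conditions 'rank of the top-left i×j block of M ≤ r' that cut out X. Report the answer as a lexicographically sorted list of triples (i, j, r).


Recovering R(i,j) via the rank-extension bound from the 23 conditions:

  i=1: 0, 0, 0, 0, 1, 1, 1
  i=2: 0, 0, 1, 1, 2, 2, 2
  i=3: 1, 1, 2, 2, 3, 3, 3
  i=4: 1, 1, 2, 2, 3, 3, 4
  i=5: 1, 1, 2, 3, 4, 4, 5
  i=6: 1, 2, 3, 4, 5, 5, 6
  i=7: 1, 2, 3, 4, 5, 6, 7

hence w(1..7) = (5, 3, 1, 7, 4, 2, 6).

5 SE-corners of the 10-cell Rothe diagram give Ess(w):

[(1, 4, 0), (2, 2, 0), (4, 4, 2), (4, 6, 3), (5, 2, 1)]


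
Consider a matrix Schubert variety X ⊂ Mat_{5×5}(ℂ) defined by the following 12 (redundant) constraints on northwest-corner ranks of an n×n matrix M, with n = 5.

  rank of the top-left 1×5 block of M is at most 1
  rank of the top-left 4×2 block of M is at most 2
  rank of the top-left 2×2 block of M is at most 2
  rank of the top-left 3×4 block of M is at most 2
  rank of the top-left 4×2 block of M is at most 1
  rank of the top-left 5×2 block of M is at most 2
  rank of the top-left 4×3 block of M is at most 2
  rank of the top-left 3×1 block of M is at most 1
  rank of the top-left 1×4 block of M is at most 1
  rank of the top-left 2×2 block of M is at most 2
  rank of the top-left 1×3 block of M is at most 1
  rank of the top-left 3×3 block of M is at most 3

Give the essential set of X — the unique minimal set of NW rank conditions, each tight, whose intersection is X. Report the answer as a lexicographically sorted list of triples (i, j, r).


Computing R[i][j] = min implied NW-rank bound (n=5, 12 conditions):

  i=1: 1 1 1 1 1
  i=2: 1 1 2 2 2
  i=3: 1 1 2 2 3
  i=4: 1 1 2 3 4
  i=5: 1 2 3 4 5

so w = (1, 3, 5, 4, 2).

2 SE-corners of the 4-cell Rothe diagram give Ess(w):

[(3, 4, 2), (4, 2, 1)]


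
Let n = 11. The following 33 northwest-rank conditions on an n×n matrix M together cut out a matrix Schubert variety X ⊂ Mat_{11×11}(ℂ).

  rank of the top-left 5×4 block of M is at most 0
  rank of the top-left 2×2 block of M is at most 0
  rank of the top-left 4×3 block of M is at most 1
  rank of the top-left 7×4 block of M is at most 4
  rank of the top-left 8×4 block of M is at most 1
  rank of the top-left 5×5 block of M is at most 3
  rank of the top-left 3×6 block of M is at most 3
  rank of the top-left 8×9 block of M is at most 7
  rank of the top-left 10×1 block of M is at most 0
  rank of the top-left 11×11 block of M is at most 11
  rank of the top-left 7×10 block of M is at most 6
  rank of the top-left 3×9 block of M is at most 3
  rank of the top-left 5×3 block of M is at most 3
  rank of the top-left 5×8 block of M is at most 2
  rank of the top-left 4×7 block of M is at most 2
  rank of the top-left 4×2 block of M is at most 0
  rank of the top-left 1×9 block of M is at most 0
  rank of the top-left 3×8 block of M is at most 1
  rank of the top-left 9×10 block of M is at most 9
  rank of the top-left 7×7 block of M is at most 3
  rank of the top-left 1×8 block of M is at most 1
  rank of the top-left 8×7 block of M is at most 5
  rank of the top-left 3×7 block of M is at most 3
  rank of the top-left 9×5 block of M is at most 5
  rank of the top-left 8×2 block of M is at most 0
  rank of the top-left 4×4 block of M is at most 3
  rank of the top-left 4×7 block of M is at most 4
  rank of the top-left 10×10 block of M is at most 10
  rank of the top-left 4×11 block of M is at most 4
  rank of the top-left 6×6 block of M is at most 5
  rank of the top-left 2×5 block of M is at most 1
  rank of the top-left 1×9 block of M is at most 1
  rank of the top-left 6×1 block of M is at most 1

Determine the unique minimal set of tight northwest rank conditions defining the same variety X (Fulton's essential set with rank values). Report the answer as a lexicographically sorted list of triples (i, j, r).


Reconstructing r_w from the 33 given conditions:

  row 1: 0 | 0 | 0 | 0 | 0 | 0 | 0 | 0 | 0 | 1 | 1
  row 2: 0 | 0 | 0 | 0 | 1 | 1 | 1 | 1 | 1 | 2 | 2
  row 3: 0 | 0 | 0 | 0 | 1 | 1 | 1 | 1 | 2 | 3 | 3
  row 4: 0 | 0 | 0 | 0 | 1 | 2 | 2 | 2 | 3 | 4 | 4
  row 5: 0 | 0 | 0 | 0 | 1 | 2 | 2 | 2 | 3 | 4 | 5
  row 6: 0 | 0 | 1 | 1 | 2 | 3 | 3 | 3 | 4 | 5 | 6
  row 7: 0 | 0 | 1 | 1 | 2 | 3 | 3 | 4 | 5 | 6 | 7
  row 8: 0 | 0 | 1 | 1 | 2 | 3 | 4 | 5 | 6 | 7 | 8
  row 9: 0 | 1 | 2 | 2 | 3 | 4 | 5 | 6 | 7 | 8 | 9
  row 10: 0 | 1 | 2 | 3 | 4 | 5 | 6 | 7 | 8 | 9 | 10
  row 11: 1 | 2 | 3 | 4 | 5 | 6 | 7 | 8 | 9 | 10 | 11

the unique w with this rank table is (10, 5, 9, 6, 11, 3, 8, 7, 2, 4, 1).

D(w) has 41 cells with 8 SE-corners; essential set:

[(1, 9, 0), (3, 8, 1), (5, 4, 0), (5, 8, 2), (7, 7, 3), (8, 2, 0), (8, 4, 1), (10, 1, 0)]


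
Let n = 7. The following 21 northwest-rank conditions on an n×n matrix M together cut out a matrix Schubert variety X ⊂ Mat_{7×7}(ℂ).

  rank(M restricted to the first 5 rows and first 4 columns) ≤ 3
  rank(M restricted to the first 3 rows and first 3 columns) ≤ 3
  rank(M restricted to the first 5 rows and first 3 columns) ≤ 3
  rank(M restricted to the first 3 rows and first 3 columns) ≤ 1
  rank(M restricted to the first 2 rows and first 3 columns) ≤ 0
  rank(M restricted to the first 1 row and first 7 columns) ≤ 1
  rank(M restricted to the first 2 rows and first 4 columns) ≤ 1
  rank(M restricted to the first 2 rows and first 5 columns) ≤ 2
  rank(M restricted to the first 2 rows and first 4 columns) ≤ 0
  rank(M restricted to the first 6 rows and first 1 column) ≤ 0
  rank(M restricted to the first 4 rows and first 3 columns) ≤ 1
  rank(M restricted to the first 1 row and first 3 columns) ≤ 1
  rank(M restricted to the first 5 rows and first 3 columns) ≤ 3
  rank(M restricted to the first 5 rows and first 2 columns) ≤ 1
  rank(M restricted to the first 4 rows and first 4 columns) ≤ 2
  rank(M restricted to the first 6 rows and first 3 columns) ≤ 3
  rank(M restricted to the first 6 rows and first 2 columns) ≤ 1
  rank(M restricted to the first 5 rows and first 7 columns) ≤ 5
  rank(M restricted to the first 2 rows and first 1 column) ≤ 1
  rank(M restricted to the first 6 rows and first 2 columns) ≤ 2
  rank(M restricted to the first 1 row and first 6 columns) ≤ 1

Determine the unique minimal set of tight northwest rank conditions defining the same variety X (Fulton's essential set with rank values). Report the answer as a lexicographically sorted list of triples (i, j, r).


The tightest implied rank at each (i,j), from the 21 conditions:

  i=1: 0 0 0 0 1 1 1
  i=2: 0 0 0 0 1 2 2
  i=3: 0 1 1 1 2 3 3
  i=4: 0 1 1 2 3 4 4
  i=5: 0 1 2 3 4 5 5
  i=6: 0 1 2 3 4 5 6
  i=7: 1 2 3 4 5 6 7

second differences of R give the permutation w = (5, 6, 2, 4, 3, 7, 1).

D(w) has 13 cells with 3 SE-corners; essential set:

[(2, 4, 0), (4, 3, 1), (6, 1, 0)]


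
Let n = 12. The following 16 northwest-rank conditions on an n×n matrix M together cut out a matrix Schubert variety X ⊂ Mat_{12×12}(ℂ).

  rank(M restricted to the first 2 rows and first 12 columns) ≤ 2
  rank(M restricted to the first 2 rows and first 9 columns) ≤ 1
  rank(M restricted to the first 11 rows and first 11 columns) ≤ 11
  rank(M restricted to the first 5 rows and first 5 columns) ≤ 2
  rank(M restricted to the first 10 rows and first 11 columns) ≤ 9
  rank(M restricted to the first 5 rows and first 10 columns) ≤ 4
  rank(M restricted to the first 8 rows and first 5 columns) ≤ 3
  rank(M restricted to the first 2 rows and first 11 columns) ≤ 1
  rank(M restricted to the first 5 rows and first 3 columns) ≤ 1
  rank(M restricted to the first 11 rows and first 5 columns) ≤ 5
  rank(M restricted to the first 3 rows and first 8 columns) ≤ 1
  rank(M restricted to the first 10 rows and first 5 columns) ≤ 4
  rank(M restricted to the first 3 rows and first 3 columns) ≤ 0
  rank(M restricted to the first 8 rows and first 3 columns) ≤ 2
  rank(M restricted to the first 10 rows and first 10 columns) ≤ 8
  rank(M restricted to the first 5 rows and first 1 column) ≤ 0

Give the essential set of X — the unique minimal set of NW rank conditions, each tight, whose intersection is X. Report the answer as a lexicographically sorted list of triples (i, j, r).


Reconstructing r_w from the 16 given conditions:

  0 | 0 | 0 | 1 | 1 | 1 | 1 | 1 | 1 | 1 | 1 | 1
  0 | 0 | 0 | 1 | 1 | 1 | 1 | 1 | 1 | 1 | 1 | 2
  0 | 0 | 0 | 1 | 1 | 1 | 1 | 1 | 2 | 2 | 2 | 3
  0 | 1 | 1 | 2 | 2 | 2 | 2 | 2 | 3 | 3 | 3 | 4
  0 | 1 | 1 | 2 | 2 | 3 | 3 | 3 | 4 | 4 | 4 | 5
  1 | 2 | 2 | 3 | 3 | 4 | 4 | 4 | 5 | 5 | 5 | 6
  1 | 2 | 2 | 3 | 3 | 4 | 5 | 5 | 6 | 6 | 6 | 7
  1 | 2 | 2 | 3 | 3 | 4 | 5 | 6 | 7 | 7 | 7 | 8
  1 | 2 | 3 | 4 | 4 | 5 | 6 | 7 | 8 | 8 | 8 | 9
  1 | 2 | 3 | 4 | 4 | 5 | 6 | 7 | 8 | 8 | 9 | 10
  1 | 2 | 3 | 4 | 5 | 6 | 7 | 8 | 9 | 9 | 10 | 11
  1 | 2 | 3 | 4 | 5 | 6 | 7 | 8 | 9 | 10 | 11 | 12

so w = (4, 12, 9, 2, 6, 1, 7, 8, 3, 11, 5, 10).

|D(w)|=30, |Ess(w)|=10:

[(2, 11, 1), (3, 3, 0), (3, 8, 1), (5, 1, 0), (5, 3, 1), (5, 5, 2), (8, 3, 2), (8, 5, 3), (10, 5, 4), (10, 10, 8)]


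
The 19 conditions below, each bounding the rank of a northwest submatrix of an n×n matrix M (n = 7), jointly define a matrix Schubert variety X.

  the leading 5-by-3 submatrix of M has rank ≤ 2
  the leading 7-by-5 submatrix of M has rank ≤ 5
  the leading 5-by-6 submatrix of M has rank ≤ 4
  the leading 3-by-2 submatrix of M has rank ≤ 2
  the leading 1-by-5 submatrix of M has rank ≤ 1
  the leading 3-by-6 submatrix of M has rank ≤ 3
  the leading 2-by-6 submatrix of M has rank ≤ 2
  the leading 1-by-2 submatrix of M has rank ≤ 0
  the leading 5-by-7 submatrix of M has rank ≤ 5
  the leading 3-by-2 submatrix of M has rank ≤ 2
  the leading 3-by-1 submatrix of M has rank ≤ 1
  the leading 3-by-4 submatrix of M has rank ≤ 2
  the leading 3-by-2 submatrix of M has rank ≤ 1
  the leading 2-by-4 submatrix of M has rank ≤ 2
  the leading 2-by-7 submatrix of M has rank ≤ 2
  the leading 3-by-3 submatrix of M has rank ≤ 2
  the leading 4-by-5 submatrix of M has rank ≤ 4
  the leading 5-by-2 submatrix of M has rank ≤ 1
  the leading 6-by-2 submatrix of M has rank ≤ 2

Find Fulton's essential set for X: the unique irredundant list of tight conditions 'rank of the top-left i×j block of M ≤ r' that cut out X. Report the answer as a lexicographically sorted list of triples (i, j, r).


Rank table r_w(7×7) implied by the 19 constraints:

  0 0 1 1 1 1 1
  1 1 2 2 2 2 2
  1 1 2 2 3 3 3
  1 1 2 3 4 4 4
  1 1 2 3 4 4 5
  1 2 3 4 5 5 6
  1 2 3 4 5 6 7

hence w(1..7) = (3, 1, 5, 4, 7, 2, 6).

Rothe diagram D(w) (7 cells), 4 SE-corners (essential conditions):

[(1, 2, 0), (3, 4, 2), (5, 2, 1), (5, 6, 4)]


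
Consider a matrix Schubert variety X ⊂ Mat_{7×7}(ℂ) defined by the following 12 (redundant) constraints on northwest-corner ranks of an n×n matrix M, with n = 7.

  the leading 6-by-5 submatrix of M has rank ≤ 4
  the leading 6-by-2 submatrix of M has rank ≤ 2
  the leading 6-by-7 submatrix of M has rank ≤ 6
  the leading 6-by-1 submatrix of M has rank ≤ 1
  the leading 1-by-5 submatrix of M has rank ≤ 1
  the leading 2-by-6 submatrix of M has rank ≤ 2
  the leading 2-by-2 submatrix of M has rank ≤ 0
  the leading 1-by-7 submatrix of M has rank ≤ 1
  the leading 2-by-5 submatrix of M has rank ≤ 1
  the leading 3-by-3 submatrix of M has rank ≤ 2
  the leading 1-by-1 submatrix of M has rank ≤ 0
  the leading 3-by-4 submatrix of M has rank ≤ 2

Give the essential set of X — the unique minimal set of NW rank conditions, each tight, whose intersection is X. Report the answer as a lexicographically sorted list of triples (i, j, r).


Propagating the 12 rank bounds to every northwest block:

  0 | 0 | 1 | 1 | 1 | 1 | 1
  0 | 0 | 1 | 1 | 1 | 2 | 2
  1 | 1 | 2 | 2 | 2 | 3 | 3
  1 | 2 | 3 | 3 | 3 | 4 | 4
  1 | 2 | 3 | 4 | 4 | 5 | 5
  1 | 2 | 3 | 4 | 4 | 5 | 6
  1 | 2 | 3 | 4 | 5 | 6 | 7

so w = (3, 6, 1, 2, 4, 7, 5).

3 SE-corners of the 7-cell Rothe diagram give Ess(w):

[(2, 2, 0), (2, 5, 1), (6, 5, 4)]


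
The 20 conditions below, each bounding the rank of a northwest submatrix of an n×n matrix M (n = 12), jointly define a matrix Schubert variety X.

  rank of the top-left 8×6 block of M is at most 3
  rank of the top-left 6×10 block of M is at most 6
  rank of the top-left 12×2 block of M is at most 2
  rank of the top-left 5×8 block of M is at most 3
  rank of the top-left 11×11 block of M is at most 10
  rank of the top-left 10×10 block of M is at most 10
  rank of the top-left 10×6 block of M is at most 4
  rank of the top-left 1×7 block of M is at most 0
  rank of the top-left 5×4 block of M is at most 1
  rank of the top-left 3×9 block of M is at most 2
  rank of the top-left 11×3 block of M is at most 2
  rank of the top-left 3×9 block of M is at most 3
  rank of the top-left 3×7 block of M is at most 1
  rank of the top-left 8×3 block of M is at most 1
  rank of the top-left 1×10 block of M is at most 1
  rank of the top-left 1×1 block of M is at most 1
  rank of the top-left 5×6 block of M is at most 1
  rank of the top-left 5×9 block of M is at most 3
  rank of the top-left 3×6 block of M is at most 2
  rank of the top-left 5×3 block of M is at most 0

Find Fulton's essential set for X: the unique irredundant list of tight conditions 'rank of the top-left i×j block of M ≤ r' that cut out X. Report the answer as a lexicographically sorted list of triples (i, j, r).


Reconstructing r_w from the 20 given conditions:

  i=1: 0, 0, 0, 0, 0, 0, 0, 1, 1, 1, 1, 1
  i=2: 0, 0, 0, 1, 1, 1, 1, 2, 2, 2, 2, 2
  i=3: 0, 0, 0, 1, 1, 1, 1, 2, 2, 3, 3, 3
  i=4: 0, 0, 0, 1, 1, 1, 2, 3, 3, 4, 4, 4
  i=5: 0, 0, 0, 1, 1, 1, 2, 3, 3, 4, 5, 5
  i=6: 1, 1, 1, 2, 2, 2, 3, 4, 4, 5, 6, 6
  i=7: 1, 1, 1, 2, 3, 3, 4, 5, 5, 6, 7, 7
  i=8: 1, 1, 1, 2, 3, 3, 4, 5, 6, 7, 8, 8
  i=9: 1, 2, 2, 3, 4, 4, 5, 6, 7, 8, 9, 9
  i=10: 1, 2, 2, 3, 4, 4, 5, 6, 7, 8, 9, 10
  i=11: 1, 2, 2, 3, 4, 5, 6, 7, 8, 9, 10, 11
  i=12: 1, 2, 3, 4, 5, 6, 7, 8, 9, 10, 11, 12

the unique w with this rank table is (8, 4, 10, 7, 11, 1, 5, 9, 2, 12, 6, 3).

Fulton essential set (10 of the 36 Rothe cells):

[(1, 7, 0), (3, 7, 1), (3, 9, 2), (5, 3, 0), (5, 6, 1), (5, 9, 3), (8, 3, 1), (8, 6, 3), (10, 6, 4), (11, 3, 2)]
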